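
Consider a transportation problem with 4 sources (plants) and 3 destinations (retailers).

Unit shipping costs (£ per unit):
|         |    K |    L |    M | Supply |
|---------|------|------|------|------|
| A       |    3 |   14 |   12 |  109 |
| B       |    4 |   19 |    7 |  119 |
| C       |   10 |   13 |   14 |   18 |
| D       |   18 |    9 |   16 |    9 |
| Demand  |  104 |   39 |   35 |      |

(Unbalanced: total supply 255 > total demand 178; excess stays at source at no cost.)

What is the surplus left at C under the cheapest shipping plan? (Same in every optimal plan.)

0

Minimum-cost shipments:
  A–K: 97 × £3 = £291
  A–L: 12 × £14 = £168
  B–K: 7 × £4 = £28
  B–M: 35 × £7 = £245
  C–L: 18 × £13 = £234
  D–L: 9 × £9 = £81
Total cost = £1047.
C ships 18 of its 18, leaving 0.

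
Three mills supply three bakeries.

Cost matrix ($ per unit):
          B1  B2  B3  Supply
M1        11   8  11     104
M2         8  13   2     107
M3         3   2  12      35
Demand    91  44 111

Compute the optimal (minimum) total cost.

1331

An optimal shipping plan:
  M1 to B1: 56 × $11 = $616
  M1 to B2: 44 × $8 = $352
  M1 to B3: 4 × $11 = $44
  M2 to B3: 107 × $2 = $214
  M3 to B1: 35 × $3 = $105
Total = 616 + 352 + 44 + 214 + 105 = $1331.
(Supply check: M1 ships 104; M2 ships 107; M3 ships 35.)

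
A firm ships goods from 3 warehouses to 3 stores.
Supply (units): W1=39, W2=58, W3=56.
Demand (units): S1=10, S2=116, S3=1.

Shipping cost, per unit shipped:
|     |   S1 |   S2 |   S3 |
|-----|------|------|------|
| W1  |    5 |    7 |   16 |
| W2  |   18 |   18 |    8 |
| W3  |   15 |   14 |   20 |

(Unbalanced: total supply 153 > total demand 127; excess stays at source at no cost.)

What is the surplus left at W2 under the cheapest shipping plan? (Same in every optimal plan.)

26

An optimal plan:
  W1 to S1: 10 × 5 = 50
  W1 to S2: 29 × 7 = 203
  W2 to S2: 31 × 18 = 558
  W2 to S3: 1 × 8 = 8
  W3 to S2: 56 × 14 = 784
Total cost = 1603.
W2 ships 32 of its 58, leaving 26.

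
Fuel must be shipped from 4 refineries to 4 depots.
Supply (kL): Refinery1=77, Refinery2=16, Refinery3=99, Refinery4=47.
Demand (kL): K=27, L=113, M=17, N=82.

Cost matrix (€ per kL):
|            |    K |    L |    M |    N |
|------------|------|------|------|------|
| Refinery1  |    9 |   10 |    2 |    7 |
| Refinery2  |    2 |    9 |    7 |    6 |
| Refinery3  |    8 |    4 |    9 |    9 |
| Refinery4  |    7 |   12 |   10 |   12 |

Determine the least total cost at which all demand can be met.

An optimal shipping plan:
  Refinery1->M: 17 × €2 = €34
  Refinery1->N: 60 × €7 = €420
  Refinery2->N: 16 × €6 = €96
  Refinery3->L: 99 × €4 = €396
  Refinery4->K: 27 × €7 = €189
  Refinery4->L: 14 × €12 = €168
  Refinery4->N: 6 × €12 = €72
Total = 34 + 420 + 96 + 396 + 189 + 168 + 72 = €1375.

1375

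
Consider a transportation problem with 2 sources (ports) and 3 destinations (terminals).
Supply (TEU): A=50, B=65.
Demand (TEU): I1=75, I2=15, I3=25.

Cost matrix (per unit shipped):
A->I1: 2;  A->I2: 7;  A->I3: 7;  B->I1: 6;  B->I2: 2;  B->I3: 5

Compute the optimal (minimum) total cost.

A cheapest plan:
  A->I1: 50 TEU
  B->I1: 25 TEU
  B->I2: 15 TEU
  B->I3: 25 TEU
Total cost = 405.

405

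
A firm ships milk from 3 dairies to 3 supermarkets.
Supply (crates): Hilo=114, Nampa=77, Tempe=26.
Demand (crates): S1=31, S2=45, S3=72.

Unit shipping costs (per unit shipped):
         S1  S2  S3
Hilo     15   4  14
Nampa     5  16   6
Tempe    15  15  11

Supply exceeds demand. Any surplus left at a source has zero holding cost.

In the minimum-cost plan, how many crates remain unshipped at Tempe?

An optimal plan:
  Hilo->S2: 45 × 4 = 180
  Nampa->S1: 31 × 5 = 155
  Nampa->S3: 46 × 6 = 276
  Tempe->S3: 26 × 11 = 286
Total cost = 897.
Tempe ships 26 of its 26, leaving 0.

0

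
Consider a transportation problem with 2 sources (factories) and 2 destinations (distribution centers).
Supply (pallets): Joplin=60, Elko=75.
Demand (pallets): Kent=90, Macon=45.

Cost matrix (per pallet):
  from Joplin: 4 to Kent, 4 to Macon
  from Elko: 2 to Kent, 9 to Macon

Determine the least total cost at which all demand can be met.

A cheapest plan:
  Joplin–Kent: 15 pallets
  Joplin–Macon: 45 pallets
  Elko–Kent: 75 pallets
Total cost = 390.

390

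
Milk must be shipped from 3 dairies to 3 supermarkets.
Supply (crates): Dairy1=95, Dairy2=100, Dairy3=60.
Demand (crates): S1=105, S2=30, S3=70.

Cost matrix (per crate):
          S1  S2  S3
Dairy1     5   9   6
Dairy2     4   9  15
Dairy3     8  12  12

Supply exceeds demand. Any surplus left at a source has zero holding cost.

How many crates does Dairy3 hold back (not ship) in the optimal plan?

Minimum-cost shipments:
  Dairy1→S2: 25 × 9 = 225
  Dairy1→S3: 70 × 6 = 420
  Dairy2→S1: 100 × 4 = 400
  Dairy3→S1: 5 × 8 = 40
  Dairy3→S2: 5 × 12 = 60
Total cost = 1145.
Dairy3 ships 10 of its 60, leaving 50.

50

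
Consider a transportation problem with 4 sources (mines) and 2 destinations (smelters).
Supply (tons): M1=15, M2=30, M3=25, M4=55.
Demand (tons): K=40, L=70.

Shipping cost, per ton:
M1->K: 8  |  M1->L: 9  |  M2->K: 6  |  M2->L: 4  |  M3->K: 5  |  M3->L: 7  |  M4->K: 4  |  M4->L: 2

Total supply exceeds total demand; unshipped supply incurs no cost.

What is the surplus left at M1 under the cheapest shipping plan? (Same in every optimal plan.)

15

An optimal plan:
  M2->K: 15 × 6 = 90
  M2->L: 15 × 4 = 60
  M3->K: 25 × 5 = 125
  M4->L: 55 × 2 = 110
Total cost = 385.
M1 ships 0 of its 15, leaving 15.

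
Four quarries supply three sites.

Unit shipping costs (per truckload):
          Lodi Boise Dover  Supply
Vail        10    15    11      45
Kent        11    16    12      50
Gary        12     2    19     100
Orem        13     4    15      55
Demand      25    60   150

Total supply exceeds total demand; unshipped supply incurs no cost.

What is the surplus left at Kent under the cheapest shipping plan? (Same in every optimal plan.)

An optimal plan:
  Vail->Dover: 45 truckloads
  Kent->Dover: 50 truckloads
  Gary->Lodi: 25 truckloads
  Gary->Boise: 60 truckloads
  Orem->Dover: 55 truckloads
Total cost = 2340.
Kent ships 50 of its 50, leaving 0.

0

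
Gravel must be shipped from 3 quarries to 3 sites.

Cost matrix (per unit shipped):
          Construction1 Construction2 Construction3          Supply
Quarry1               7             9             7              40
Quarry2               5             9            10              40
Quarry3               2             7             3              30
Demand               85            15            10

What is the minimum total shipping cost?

One minimum-cost allocation:
  Quarry1 to Construction1: 15 truckloads
  Quarry1 to Construction2: 15 truckloads
  Quarry1 to Construction3: 10 truckloads
  Quarry2 to Construction1: 40 truckloads
  Quarry3 to Construction1: 30 truckloads
Total cost = 570.
(Supply check: Quarry1 ships 40; Quarry2 ships 40; Quarry3 ships 30.)

570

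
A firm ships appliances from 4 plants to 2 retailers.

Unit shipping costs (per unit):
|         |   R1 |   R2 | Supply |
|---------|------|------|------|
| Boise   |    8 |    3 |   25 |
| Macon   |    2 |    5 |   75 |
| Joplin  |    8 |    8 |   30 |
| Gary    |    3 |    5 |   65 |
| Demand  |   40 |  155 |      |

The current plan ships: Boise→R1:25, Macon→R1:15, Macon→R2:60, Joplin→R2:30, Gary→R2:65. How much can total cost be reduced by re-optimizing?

Current plan cost = 25·8 + 15·2 + 60·5 + 30·8 + 65·5 = 1095.
Optimal plan:
  Boise to R2: 25 × 3 = 75
  Macon to R1: 40 × 2 = 80
  Macon to R2: 35 × 5 = 175
  Joplin to R2: 30 × 8 = 240
  Gary to R2: 65 × 5 = 325
Optimal cost = 895.
Saving = 1095 − 895 = 200.

200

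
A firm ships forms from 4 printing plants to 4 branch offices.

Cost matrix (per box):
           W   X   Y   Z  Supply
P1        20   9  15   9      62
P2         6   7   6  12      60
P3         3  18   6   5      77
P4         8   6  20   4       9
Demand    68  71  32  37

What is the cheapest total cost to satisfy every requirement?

1231

Optimal allocation:
  P1–X: 43 × 9 = 387
  P1–Z: 19 × 9 = 171
  P2–X: 28 × 7 = 196
  P2–Y: 32 × 6 = 192
  P3–W: 68 × 3 = 204
  P3–Z: 9 × 5 = 45
  P4–Z: 9 × 4 = 36
Total = 387 + 171 + 196 + 192 + 204 + 45 + 36 = 1231.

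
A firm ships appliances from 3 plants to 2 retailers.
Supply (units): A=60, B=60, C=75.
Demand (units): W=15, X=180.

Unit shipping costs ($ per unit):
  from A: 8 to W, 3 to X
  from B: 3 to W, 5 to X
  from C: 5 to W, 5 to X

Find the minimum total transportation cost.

Optimal allocation:
  A->X: 60 × $3 = $180
  B->W: 15 × $3 = $45
  B->X: 45 × $5 = $225
  C->X: 75 × $5 = $375
Total = 180 + 45 + 225 + 375 = $825.

825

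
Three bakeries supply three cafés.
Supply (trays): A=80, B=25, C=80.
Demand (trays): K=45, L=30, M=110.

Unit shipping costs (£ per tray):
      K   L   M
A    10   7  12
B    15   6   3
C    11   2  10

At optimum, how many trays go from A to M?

Optimal shipments:
  A→K: 45 × £10 = £450
  A→M: 35 × £12 = £420
  B→M: 25 × £3 = £75
  C→L: 30 × £2 = £60
  C→M: 50 × £10 = £500
Total cost = £1505.
So A→M carries 35 trays.

35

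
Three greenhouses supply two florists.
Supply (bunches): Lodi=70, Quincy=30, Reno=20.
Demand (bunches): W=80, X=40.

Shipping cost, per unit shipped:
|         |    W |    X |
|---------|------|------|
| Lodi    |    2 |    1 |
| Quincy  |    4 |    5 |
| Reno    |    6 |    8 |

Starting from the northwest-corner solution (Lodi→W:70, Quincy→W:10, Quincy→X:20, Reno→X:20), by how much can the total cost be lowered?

100

Current plan cost = 70·2 + 10·4 + 20·5 + 20·8 = 440.
Optimal plan:
  Lodi->W: 30 bunches
  Lodi->X: 40 bunches
  Quincy->W: 30 bunches
  Reno->W: 20 bunches
Optimal cost = 340.
Saving = 440 − 340 = 100.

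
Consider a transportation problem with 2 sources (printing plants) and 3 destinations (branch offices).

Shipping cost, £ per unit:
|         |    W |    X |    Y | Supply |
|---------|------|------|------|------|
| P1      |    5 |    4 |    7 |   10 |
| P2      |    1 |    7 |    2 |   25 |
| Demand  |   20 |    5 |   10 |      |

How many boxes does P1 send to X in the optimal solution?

5

The minimum-cost plan:
  P1→W: 5 × £5 = £25
  P1→X: 5 × £4 = £20
  P2→W: 15 × £1 = £15
  P2→Y: 10 × £2 = £20
Total cost = £80.
So P1→X carries 5 boxes.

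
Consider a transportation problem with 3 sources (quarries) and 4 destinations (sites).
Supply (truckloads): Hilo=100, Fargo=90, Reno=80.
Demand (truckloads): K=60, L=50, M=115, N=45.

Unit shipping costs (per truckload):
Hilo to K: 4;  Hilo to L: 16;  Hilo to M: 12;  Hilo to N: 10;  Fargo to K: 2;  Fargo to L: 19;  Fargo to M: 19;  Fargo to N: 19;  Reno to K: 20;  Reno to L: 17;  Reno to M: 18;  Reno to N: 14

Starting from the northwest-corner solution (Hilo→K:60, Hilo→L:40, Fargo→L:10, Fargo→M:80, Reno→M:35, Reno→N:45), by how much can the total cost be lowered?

735

Current plan cost = 60·4 + 40·16 + 10·19 + 80·19 + 35·18 + 45·14 = 3850.
Optimal plan:
  Hilo–M: 100 × 12 = 1200
  Fargo–K: 60 × 2 = 120
  Fargo–L: 15 × 19 = 285
  Fargo–M: 15 × 19 = 285
  Reno–L: 35 × 17 = 595
  Reno–N: 45 × 14 = 630
Optimal cost = 3115.
Saving = 3850 − 3115 = 735.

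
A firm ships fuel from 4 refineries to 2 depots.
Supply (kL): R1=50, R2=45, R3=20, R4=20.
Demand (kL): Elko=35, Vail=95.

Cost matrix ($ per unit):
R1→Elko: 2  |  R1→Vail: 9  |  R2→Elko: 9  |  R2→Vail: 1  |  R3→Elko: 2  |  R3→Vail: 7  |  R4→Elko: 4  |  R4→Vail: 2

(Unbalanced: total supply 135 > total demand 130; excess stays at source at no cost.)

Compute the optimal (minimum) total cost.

385

A cheapest plan:
  R1→Elko: 35 × $2 = $70
  R1→Vail: 10 × $9 = $90
  R2→Vail: 45 × $1 = $45
  R3→Vail: 20 × $7 = $140
  R4→Vail: 20 × $2 = $40
Total = 70 + 90 + 45 + 140 + 40 = $385.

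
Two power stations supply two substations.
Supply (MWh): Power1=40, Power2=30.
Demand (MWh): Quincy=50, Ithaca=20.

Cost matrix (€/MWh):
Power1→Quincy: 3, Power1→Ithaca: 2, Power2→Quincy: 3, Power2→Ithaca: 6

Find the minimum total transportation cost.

An optimal shipping plan:
  Power1->Quincy: 20 MWh
  Power1->Ithaca: 20 MWh
  Power2->Quincy: 30 MWh
Total cost = €190.

190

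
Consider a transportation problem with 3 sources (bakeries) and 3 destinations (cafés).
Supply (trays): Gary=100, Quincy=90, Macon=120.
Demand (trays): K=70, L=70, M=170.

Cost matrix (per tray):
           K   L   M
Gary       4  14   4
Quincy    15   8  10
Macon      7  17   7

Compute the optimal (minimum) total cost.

Optimal allocation:
  Gary to M: 100 × 4 = 400
  Quincy to L: 70 × 8 = 560
  Quincy to M: 20 × 10 = 200
  Macon to K: 70 × 7 = 490
  Macon to M: 50 × 7 = 350
Total = 400 + 560 + 200 + 490 + 350 = 2000.
(Supply check: Gary ships 100; Quincy ships 90; Macon ships 120.)

2000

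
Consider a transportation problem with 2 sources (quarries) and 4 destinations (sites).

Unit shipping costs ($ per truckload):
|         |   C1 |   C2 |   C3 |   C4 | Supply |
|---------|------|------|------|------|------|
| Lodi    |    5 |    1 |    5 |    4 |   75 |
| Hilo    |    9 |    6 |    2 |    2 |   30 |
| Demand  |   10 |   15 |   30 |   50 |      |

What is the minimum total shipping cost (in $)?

Optimal allocation:
  Lodi→C1: 10 truckloads
  Lodi→C2: 15 truckloads
  Lodi→C4: 50 truckloads
  Hilo→C3: 30 truckloads
Total cost = $325.

325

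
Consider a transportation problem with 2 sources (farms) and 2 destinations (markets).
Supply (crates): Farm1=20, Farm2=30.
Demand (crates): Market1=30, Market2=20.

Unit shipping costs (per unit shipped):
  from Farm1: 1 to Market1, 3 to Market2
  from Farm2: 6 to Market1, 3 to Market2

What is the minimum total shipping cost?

140

A cheapest plan:
  Farm1–Market1: 20 × 1 = 20
  Farm2–Market1: 10 × 6 = 60
  Farm2–Market2: 20 × 3 = 60
Total = 20 + 60 + 60 = 140.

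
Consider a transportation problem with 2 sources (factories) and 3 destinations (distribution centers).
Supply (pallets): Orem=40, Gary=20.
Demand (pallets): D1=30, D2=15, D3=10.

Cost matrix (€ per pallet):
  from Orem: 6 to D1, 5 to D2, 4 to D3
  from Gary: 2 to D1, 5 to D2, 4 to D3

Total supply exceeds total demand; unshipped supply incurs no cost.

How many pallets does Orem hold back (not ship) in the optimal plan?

5

An optimal plan:
  Orem→D1: 10 × €6 = €60
  Orem→D2: 15 × €5 = €75
  Orem→D3: 10 × €4 = €40
  Gary→D1: 20 × €2 = €40
Total cost = €215.
Orem ships 35 of its 40, leaving 5.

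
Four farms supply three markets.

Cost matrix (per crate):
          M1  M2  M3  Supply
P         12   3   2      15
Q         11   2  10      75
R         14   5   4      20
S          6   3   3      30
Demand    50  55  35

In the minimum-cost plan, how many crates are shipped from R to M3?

20

Solving gives:
  P→M3: 15 crates
  Q→M1: 20 crates
  Q→M2: 55 crates
  R→M3: 20 crates
  S→M1: 30 crates
Total cost = 620.
So R→M3 carries 20 crates.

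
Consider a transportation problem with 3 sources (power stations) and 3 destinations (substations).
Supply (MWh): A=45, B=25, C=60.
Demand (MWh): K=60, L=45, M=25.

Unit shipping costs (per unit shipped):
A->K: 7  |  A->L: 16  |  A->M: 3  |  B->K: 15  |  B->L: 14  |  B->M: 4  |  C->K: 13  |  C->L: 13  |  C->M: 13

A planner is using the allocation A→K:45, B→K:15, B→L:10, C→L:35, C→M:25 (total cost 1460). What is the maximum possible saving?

Current plan cost = 45·7 + 15·15 + 10·14 + 35·13 + 25·13 = 1460.
Optimal plan:
  A→K: 45 × 7 = 315
  B→M: 25 × 4 = 100
  C→K: 15 × 13 = 195
  C→L: 45 × 13 = 585
Optimal cost = 1195.
Saving = 1460 − 1195 = 265.

265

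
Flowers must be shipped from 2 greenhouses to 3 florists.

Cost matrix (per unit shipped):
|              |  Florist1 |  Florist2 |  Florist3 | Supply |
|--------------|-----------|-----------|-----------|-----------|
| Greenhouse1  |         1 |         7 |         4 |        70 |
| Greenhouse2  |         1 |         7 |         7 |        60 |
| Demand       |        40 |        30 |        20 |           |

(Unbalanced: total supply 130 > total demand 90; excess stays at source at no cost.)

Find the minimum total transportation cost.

330

One minimum-cost allocation:
  Greenhouse1 to Florist1: 40 × 1 = 40
  Greenhouse1 to Florist2: 10 × 7 = 70
  Greenhouse1 to Florist3: 20 × 4 = 80
  Greenhouse2 to Florist2: 20 × 7 = 140
Total = 40 + 70 + 80 + 140 = 330.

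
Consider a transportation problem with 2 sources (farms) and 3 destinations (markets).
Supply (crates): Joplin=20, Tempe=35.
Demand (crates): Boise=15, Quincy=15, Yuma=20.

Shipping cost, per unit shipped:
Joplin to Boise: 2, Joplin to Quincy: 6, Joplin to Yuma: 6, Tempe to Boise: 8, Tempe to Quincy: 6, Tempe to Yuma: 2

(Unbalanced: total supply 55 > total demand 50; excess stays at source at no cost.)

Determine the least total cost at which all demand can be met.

160

One minimum-cost allocation:
  Joplin–Boise: 15 × 2 = 30
  Joplin–Quincy: 5 × 6 = 30
  Tempe–Quincy: 10 × 6 = 60
  Tempe–Yuma: 20 × 2 = 40
Total = 30 + 30 + 60 + 40 = 160.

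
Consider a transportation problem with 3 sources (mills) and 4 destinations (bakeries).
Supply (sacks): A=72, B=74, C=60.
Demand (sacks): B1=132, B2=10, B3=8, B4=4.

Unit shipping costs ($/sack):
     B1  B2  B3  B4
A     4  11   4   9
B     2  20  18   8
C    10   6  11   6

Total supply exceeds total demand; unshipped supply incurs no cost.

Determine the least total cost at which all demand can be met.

496

A cheapest plan:
  A–B1: 58 sacks
  A–B3: 8 sacks
  B–B1: 74 sacks
  C–B2: 10 sacks
  C–B4: 4 sacks
Total cost = $496.
(Supply check: A ships 66; B ships 74; C ships 14.)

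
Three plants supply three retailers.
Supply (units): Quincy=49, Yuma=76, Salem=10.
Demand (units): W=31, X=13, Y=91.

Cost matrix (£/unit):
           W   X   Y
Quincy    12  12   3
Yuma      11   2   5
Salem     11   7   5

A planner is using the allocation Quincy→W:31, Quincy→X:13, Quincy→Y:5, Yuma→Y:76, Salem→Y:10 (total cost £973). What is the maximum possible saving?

Current plan cost = 31·12 + 13·12 + 5·3 + 76·5 + 10·5 = £973.
Optimal plan:
  Quincy→Y: 49 units
  Yuma→W: 21 units
  Yuma→X: 13 units
  Yuma→Y: 42 units
  Salem→W: 10 units
Optimal cost = £724.
Saving = 973 − 724 = £249.

249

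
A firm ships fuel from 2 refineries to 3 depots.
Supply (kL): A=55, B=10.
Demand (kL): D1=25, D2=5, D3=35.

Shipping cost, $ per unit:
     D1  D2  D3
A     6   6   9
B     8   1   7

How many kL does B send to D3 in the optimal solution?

5

Solving gives:
  A→D1: 25 × $6 = $150
  A→D3: 30 × $9 = $270
  B→D2: 5 × $1 = $5
  B→D3: 5 × $7 = $35
Total cost = $460.
So B→D3 carries 5 kL.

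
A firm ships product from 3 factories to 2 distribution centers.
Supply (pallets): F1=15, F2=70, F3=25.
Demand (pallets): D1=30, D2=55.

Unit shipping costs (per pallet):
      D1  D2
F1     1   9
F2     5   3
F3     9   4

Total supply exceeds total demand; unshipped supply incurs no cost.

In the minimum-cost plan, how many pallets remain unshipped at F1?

0

An optimal plan:
  F1 to D1: 15 pallets
  F2 to D1: 15 pallets
  F2 to D2: 55 pallets
Total cost = 255.
F1 ships 15 of its 15, leaving 0.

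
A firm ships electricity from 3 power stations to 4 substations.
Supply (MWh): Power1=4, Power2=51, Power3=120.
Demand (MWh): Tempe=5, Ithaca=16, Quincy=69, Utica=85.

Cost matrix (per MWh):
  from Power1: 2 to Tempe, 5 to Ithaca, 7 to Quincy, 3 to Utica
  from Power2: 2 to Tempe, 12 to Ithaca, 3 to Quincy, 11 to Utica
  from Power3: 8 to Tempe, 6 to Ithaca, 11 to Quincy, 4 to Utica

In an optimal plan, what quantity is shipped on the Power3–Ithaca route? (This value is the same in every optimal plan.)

16

Optimal shipments:
  Power1→Tempe: 4 × 2 = 8
  Power2→Quincy: 51 × 3 = 153
  Power3→Tempe: 1 × 8 = 8
  Power3→Ithaca: 16 × 6 = 96
  Power3→Quincy: 18 × 11 = 198
  Power3→Utica: 85 × 4 = 340
Total cost = 803.
So Power3→Ithaca carries 16 MWh.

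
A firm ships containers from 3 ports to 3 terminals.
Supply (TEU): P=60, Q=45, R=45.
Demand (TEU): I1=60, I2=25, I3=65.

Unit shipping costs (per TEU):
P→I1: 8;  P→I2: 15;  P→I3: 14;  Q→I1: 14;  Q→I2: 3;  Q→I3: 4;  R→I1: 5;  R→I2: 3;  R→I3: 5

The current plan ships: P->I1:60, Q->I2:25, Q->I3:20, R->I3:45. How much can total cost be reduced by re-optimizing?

Current plan cost = 60·8 + 25·3 + 20·4 + 45·5 = 860.
Optimal plan:
  P->I1: 60 TEU
  Q->I3: 45 TEU
  R->I2: 25 TEU
  R->I3: 20 TEU
Optimal cost = 835.
Saving = 860 − 835 = 25.

25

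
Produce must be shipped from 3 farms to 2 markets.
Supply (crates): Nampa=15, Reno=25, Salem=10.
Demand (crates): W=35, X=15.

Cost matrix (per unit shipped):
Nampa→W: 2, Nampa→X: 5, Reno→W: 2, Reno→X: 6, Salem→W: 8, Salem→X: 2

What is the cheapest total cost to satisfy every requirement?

115

An optimal shipping plan:
  Nampa->W: 10 × 2 = 20
  Nampa->X: 5 × 5 = 25
  Reno->W: 25 × 2 = 50
  Salem->X: 10 × 2 = 20
Total = 20 + 25 + 50 + 20 = 115.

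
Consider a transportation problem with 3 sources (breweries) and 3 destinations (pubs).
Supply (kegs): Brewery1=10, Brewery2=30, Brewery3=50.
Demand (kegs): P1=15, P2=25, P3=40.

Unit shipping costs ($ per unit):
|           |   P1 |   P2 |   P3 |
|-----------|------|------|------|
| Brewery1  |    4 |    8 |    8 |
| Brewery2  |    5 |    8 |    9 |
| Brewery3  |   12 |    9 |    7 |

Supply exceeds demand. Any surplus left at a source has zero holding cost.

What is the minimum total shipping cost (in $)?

545

Optimal allocation:
  Brewery1 to P1: 10 kegs
  Brewery2 to P1: 5 kegs
  Brewery2 to P2: 25 kegs
  Brewery3 to P3: 40 kegs
Total cost = $545.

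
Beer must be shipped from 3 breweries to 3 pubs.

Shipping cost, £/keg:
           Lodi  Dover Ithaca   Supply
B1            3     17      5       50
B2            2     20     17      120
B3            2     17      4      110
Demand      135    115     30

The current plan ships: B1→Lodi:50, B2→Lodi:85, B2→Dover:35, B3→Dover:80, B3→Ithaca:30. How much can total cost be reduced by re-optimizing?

155

Current plan cost = 50·3 + 85·2 + 35·20 + 80·17 + 30·4 = £2500.
Optimal plan:
  B1–Dover: 50 kegs
  B2–Lodi: 120 kegs
  B3–Lodi: 15 kegs
  B3–Dover: 65 kegs
  B3–Ithaca: 30 kegs
Optimal cost = £2345.
Saving = 2500 − 2345 = £155.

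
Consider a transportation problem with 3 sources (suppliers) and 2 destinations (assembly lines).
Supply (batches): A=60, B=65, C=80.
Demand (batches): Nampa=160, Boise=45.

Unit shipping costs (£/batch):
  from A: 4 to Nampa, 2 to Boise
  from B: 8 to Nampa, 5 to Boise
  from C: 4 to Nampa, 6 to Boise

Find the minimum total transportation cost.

945

A cheapest plan:
  A–Nampa: 60 batches
  B–Nampa: 20 batches
  B–Boise: 45 batches
  C–Nampa: 80 batches
Total cost = £945.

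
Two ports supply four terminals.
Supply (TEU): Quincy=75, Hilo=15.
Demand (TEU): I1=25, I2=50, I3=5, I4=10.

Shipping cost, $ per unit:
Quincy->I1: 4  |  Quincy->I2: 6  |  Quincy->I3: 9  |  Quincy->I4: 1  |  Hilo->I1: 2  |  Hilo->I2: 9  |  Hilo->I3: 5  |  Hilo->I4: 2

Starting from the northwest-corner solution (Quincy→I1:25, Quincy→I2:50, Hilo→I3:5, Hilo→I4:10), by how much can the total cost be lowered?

Current plan cost = 25·4 + 50·6 + 5·5 + 10·2 = $445.
Optimal plan:
  Quincy→I1: 15 TEU
  Quincy→I2: 50 TEU
  Quincy→I4: 10 TEU
  Hilo→I1: 10 TEU
  Hilo→I3: 5 TEU
Optimal cost = $415.
Saving = 445 − 415 = $30.

30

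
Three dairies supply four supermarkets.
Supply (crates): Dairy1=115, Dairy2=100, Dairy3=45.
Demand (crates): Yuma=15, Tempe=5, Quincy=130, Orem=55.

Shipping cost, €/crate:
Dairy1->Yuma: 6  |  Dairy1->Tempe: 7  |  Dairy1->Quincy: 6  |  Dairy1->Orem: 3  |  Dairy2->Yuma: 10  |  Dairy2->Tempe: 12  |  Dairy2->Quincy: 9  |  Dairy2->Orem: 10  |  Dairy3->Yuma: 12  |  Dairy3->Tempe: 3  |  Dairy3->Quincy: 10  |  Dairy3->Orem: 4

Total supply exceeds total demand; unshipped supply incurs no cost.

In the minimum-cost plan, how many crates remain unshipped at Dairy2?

55

Minimum-cost shipments:
  Dairy1–Yuma: 15 × €6 = €90
  Dairy1–Quincy: 85 × €6 = €510
  Dairy1–Orem: 15 × €3 = €45
  Dairy2–Quincy: 45 × €9 = €405
  Dairy3–Tempe: 5 × €3 = €15
  Dairy3–Orem: 40 × €4 = €160
Total cost = €1225.
Dairy2 ships 45 of its 100, leaving 55.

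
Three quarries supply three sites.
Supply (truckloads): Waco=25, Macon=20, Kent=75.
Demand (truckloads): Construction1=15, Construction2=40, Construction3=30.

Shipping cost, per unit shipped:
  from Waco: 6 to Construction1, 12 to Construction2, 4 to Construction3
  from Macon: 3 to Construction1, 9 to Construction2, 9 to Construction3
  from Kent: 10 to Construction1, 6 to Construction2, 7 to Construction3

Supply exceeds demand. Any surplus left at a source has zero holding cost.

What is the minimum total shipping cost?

A cheapest plan:
  Waco→Construction3: 25 truckloads
  Macon→Construction1: 15 truckloads
  Kent→Construction2: 40 truckloads
  Kent→Construction3: 5 truckloads
Total cost = 420.
(Supply check: Waco ships 25; Macon ships 15; Kent ships 45.)

420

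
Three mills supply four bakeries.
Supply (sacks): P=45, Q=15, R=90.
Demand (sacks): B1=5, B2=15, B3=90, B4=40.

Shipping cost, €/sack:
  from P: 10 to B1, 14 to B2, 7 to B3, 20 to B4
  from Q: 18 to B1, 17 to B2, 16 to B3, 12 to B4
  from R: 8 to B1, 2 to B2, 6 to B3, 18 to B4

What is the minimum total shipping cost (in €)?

A cheapest plan:
  P to B3: 45 sacks
  Q to B4: 15 sacks
  R to B1: 5 sacks
  R to B2: 15 sacks
  R to B3: 45 sacks
  R to B4: 25 sacks
Total cost = €1285.
(Supply check: P ships 45; Q ships 15; R ships 90.)

1285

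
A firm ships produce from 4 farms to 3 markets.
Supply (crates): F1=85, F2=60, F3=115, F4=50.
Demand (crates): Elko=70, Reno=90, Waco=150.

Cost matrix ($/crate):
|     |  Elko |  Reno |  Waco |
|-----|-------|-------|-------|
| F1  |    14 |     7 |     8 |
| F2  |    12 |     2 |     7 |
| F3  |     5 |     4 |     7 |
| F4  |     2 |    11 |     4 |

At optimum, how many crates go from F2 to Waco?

0

Optimal shipments:
  F1–Waco: 85 × $8 = $680
  F2–Reno: 60 × $2 = $120
  F3–Elko: 70 × $5 = $350
  F3–Reno: 30 × $4 = $120
  F3–Waco: 15 × $7 = $105
  F4–Waco: 50 × $4 = $200
Total cost = $1575.
The route F2→Waco is not used.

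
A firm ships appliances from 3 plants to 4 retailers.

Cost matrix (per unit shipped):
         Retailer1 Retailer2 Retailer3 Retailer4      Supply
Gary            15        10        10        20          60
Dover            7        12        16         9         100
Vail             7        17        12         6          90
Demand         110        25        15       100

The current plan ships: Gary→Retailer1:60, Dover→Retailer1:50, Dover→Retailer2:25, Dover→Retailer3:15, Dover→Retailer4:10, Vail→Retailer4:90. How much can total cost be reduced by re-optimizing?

Current plan cost = 60·15 + 50·7 + 25·12 + 15·16 + 10·9 + 90·6 = 2420.
Optimal plan:
  Gary→Retailer1: 20 × 15 = 300
  Gary→Retailer2: 25 × 10 = 250
  Gary→Retailer3: 15 × 10 = 150
  Dover→Retailer1: 90 × 7 = 630
  Dover→Retailer4: 10 × 9 = 90
  Vail→Retailer4: 90 × 6 = 540
Optimal cost = 1960.
Saving = 2420 − 1960 = 460.

460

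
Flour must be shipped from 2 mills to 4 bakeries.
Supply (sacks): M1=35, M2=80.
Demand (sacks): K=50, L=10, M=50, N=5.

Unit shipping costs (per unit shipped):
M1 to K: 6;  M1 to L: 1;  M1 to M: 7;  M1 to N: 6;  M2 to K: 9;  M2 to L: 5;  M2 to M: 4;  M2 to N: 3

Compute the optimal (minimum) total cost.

An optimal shipping plan:
  M1–K: 25 × 6 = 150
  M1–L: 10 × 1 = 10
  M2–K: 25 × 9 = 225
  M2–M: 50 × 4 = 200
  M2–N: 5 × 3 = 15
Total = 150 + 10 + 225 + 200 + 15 = 600.

600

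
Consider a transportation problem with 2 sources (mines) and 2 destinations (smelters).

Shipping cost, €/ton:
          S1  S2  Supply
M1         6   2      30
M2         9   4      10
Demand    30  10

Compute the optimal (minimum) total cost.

An optimal shipping plan:
  M1->S1: 30 × €6 = €180
  M2->S2: 10 × €4 = €40
Total = 180 + 40 = €220.
(Supply check: M1 ships 30; M2 ships 10.)

220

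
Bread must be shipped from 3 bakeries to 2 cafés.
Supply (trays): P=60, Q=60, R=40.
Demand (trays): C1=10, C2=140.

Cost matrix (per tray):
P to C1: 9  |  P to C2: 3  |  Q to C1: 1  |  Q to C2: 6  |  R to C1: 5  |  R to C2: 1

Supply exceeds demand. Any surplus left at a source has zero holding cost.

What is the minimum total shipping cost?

An optimal shipping plan:
  P->C2: 60 × 3 = 180
  Q->C1: 10 × 1 = 10
  Q->C2: 40 × 6 = 240
  R->C2: 40 × 1 = 40
Total = 180 + 10 + 240 + 40 = 470.

470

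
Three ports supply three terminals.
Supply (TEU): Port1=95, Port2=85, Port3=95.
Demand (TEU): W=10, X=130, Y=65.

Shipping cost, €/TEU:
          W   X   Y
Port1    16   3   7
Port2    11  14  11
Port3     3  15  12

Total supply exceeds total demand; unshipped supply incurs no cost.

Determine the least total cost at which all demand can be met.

An optimal shipping plan:
  Port1–X: 95 × €3 = €285
  Port2–X: 35 × €14 = €490
  Port2–Y: 50 × €11 = €550
  Port3–W: 10 × €3 = €30
  Port3–Y: 15 × €12 = €180
Total = 285 + 490 + 550 + 30 + 180 = €1535.

1535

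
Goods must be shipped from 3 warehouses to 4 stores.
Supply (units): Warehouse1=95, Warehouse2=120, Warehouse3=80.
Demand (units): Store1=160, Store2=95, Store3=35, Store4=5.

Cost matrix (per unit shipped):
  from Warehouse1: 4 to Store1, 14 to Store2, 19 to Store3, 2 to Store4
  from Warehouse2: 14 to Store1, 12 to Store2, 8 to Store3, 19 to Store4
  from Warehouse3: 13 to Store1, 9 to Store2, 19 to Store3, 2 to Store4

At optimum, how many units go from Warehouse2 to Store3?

35

The minimum-cost plan:
  Warehouse1→Store1: 95 units
  Warehouse2→Store1: 65 units
  Warehouse2→Store2: 20 units
  Warehouse2→Store3: 35 units
  Warehouse3→Store2: 75 units
  Warehouse3→Store4: 5 units
Total cost = 2495.
So Warehouse2→Store3 carries 35 units.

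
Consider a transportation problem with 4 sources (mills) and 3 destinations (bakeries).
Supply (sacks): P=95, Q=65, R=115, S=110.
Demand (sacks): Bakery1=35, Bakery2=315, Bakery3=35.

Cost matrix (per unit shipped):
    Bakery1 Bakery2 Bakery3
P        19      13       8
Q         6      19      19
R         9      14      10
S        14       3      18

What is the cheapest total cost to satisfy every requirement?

3780

A cheapest plan:
  P->Bakery2: 60 × 13 = 780
  P->Bakery3: 35 × 8 = 280
  Q->Bakery1: 35 × 6 = 210
  Q->Bakery2: 30 × 19 = 570
  R->Bakery2: 115 × 14 = 1610
  S->Bakery2: 110 × 3 = 330
Total = 780 + 280 + 210 + 570 + 1610 + 330 = 3780.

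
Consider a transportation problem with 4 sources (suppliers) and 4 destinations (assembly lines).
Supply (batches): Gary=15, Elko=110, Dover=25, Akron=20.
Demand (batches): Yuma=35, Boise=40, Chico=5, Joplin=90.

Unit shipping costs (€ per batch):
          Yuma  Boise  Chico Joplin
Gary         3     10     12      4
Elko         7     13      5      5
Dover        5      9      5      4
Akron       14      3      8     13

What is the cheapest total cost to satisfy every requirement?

One minimum-cost allocation:
  Gary→Yuma: 15 × €3 = €45
  Elko→Yuma: 15 × €7 = €105
  Elko→Chico: 5 × €5 = €25
  Elko→Joplin: 90 × €5 = €450
  Dover→Yuma: 5 × €5 = €25
  Dover→Boise: 20 × €9 = €180
  Akron→Boise: 20 × €3 = €60
Total = 45 + 105 + 25 + 450 + 25 + 180 + 60 = €890.

890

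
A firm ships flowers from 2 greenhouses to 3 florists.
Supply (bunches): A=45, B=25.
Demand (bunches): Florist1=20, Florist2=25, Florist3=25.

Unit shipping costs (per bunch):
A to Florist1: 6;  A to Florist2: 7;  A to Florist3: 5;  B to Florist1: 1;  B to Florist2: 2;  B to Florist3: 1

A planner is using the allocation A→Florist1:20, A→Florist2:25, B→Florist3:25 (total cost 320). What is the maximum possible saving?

25

Current plan cost = 20·6 + 25·7 + 25·1 = 320.
Optimal plan:
  A->Florist1: 20 bunches
  A->Florist3: 25 bunches
  B->Florist2: 25 bunches
Optimal cost = 295.
Saving = 320 − 295 = 25.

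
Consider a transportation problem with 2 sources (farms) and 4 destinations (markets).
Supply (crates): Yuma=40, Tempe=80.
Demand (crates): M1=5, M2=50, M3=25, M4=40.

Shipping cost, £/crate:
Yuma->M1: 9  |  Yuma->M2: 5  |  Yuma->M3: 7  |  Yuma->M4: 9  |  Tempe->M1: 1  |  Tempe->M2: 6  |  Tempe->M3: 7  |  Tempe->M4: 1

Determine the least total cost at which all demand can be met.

480

An optimal shipping plan:
  Yuma->M2: 40 × £5 = £200
  Tempe->M1: 5 × £1 = £5
  Tempe->M2: 10 × £6 = £60
  Tempe->M3: 25 × £7 = £175
  Tempe->M4: 40 × £1 = £40
Total = 200 + 5 + 60 + 175 + 40 = £480.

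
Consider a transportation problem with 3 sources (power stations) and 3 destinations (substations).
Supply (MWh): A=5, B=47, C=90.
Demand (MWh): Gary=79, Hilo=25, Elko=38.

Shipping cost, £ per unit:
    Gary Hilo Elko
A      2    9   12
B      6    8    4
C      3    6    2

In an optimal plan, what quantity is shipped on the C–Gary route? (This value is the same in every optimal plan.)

74

Optimal shipments:
  A->Gary: 5 × £2 = £10
  B->Hilo: 9 × £8 = £72
  B->Elko: 38 × £4 = £152
  C->Gary: 74 × £3 = £222
  C->Hilo: 16 × £6 = £96
Total cost = £552.
So C→Gary carries 74 MWh.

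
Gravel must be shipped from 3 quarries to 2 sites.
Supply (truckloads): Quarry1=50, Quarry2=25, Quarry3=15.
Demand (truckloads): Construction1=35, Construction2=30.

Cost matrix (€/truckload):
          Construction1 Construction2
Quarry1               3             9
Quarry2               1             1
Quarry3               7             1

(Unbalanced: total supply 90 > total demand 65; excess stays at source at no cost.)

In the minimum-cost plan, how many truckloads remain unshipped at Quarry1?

25

An optimal plan:
  Quarry1–Construction1: 25 × €3 = €75
  Quarry2–Construction1: 10 × €1 = €10
  Quarry2–Construction2: 15 × €1 = €15
  Quarry3–Construction2: 15 × €1 = €15
Total cost = €115.
Quarry1 ships 25 of its 50, leaving 25.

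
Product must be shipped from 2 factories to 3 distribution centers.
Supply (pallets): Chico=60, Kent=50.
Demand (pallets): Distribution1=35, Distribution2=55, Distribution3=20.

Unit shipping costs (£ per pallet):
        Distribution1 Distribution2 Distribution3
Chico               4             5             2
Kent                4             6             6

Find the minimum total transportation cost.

Optimal allocation:
  Chico->Distribution2: 40 pallets
  Chico->Distribution3: 20 pallets
  Kent->Distribution1: 35 pallets
  Kent->Distribution2: 15 pallets
Total cost = £470.

470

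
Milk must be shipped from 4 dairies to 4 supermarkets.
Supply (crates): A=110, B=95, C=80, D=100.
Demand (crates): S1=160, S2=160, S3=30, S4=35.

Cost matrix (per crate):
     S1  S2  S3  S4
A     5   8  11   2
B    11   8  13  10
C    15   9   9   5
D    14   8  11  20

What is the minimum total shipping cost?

An optimal shipping plan:
  A→S1: 110 × 5 = 550
  B→S1: 50 × 11 = 550
  B→S2: 45 × 8 = 360
  C→S2: 15 × 9 = 135
  C→S3: 30 × 9 = 270
  C→S4: 35 × 5 = 175
  D→S2: 100 × 8 = 800
Total = 550 + 550 + 360 + 135 + 270 + 175 + 800 = 2840.

2840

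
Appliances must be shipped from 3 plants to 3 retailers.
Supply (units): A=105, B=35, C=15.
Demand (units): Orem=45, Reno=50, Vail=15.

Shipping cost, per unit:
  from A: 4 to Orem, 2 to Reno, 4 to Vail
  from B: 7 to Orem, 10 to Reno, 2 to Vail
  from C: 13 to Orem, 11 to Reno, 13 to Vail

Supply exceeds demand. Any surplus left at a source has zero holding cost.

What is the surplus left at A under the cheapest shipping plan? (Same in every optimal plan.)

10

Minimum-cost shipments:
  A–Orem: 45 × 4 = 180
  A–Reno: 50 × 2 = 100
  B–Vail: 15 × 2 = 30
Total cost = 310.
A ships 95 of its 105, leaving 10.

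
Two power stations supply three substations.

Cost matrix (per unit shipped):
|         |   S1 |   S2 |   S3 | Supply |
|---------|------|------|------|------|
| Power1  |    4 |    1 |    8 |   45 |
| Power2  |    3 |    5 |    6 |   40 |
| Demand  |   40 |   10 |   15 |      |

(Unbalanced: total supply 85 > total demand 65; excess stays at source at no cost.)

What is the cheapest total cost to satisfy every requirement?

An optimal shipping plan:
  Power1–S1: 15 MWh
  Power1–S2: 10 MWh
  Power2–S1: 25 MWh
  Power2–S3: 15 MWh
Total cost = 235.
(Supply check: Power1 ships 25; Power2 ships 40.)

235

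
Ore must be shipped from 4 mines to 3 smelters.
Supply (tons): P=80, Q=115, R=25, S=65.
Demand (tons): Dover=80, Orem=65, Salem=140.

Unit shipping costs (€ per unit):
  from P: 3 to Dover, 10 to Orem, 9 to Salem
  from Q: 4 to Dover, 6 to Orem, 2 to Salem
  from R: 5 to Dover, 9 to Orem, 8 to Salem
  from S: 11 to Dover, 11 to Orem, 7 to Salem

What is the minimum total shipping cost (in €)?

A cheapest plan:
  P–Dover: 80 tons
  Q–Orem: 40 tons
  Q–Salem: 75 tons
  R–Orem: 25 tons
  S–Salem: 65 tons
Total cost = €1310.

1310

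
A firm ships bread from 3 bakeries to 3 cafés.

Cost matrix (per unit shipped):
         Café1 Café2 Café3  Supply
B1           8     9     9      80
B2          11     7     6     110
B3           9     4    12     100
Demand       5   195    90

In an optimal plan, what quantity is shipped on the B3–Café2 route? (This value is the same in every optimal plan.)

Optimal shipments:
  B1→Café1: 5 × 8 = 40
  B1→Café2: 75 × 9 = 675
  B2→Café2: 20 × 7 = 140
  B2→Café3: 90 × 6 = 540
  B3→Café2: 100 × 4 = 400
Total cost = 1795.
So B3→Café2 carries 100 trays.

100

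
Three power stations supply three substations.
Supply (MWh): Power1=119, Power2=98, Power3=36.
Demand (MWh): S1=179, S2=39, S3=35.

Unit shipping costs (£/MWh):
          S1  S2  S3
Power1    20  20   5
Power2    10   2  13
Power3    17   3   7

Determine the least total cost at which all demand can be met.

2919

An optimal shipping plan:
  Power1 to S1: 84 MWh
  Power1 to S3: 35 MWh
  Power2 to S1: 95 MWh
  Power2 to S2: 3 MWh
  Power3 to S2: 36 MWh
Total cost = £2919.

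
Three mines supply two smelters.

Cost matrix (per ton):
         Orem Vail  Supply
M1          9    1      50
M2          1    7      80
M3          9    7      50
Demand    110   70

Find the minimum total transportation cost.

540

A cheapest plan:
  M1->Vail: 50 × 1 = 50
  M2->Orem: 80 × 1 = 80
  M3->Orem: 30 × 9 = 270
  M3->Vail: 20 × 7 = 140
Total = 50 + 80 + 270 + 140 = 540.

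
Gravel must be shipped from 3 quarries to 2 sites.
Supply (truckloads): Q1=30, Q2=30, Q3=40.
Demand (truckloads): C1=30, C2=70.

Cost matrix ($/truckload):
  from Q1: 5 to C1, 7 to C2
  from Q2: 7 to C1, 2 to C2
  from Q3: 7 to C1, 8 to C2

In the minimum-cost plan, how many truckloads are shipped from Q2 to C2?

Optimal shipments:
  Q1–C1: 30 truckloads
  Q2–C2: 30 truckloads
  Q3–C2: 40 truckloads
Total cost = $530.
So Q2→C2 carries 30 truckloads.

30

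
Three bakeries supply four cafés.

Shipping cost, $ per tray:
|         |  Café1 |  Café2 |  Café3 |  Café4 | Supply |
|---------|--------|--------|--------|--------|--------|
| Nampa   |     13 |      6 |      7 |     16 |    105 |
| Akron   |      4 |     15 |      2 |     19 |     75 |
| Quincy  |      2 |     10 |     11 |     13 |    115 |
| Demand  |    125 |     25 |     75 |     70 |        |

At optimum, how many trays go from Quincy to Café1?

115

Optimal shipments:
  Nampa→Café2: 25 trays
  Nampa→Café3: 10 trays
  Nampa→Café4: 70 trays
  Akron→Café1: 10 trays
  Akron→Café3: 65 trays
  Quincy→Café1: 115 trays
Total cost = $1740.
So Quincy→Café1 carries 115 trays.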